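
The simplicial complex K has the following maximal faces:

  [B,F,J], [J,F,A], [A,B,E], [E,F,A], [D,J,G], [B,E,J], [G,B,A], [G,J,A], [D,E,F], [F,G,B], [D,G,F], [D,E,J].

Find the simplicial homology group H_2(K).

Order the vertices as A < B < D < E < F < G < J. Listing each simplex with vertices in this order, K has dimension 2 with simplices:

  0-simplices (7): A, B, D, E, F, G, J
  1-simplices (18): AB, AE, AF, AG, AJ, BE, BF, BG, BJ, DE, DF, DG, DJ, EF, EJ, FG, FJ, GJ
  2-simplices (12): ABE, ABG, AEF, AFJ, AGJ, BEJ, BFG, BFJ, DEF, DEJ, DFG, DGJ

Hence C_0 ≅ Z^7, C_1 ≅ Z^18, C_2 ≅ Z^12.

The boundary map ∂_1: C_1 → C_0 is given by ∂[p,q] = [q] − [p].
The 7×18 boundary matrix has rank 6 and Smith normal form diag(1,1,1,1,1,1).

Boundary ∂_2: C_2 → C_1 sends each 2-simplex [p,q,r] to [q,r] − [p,r] + [p,q]. For instance
  ∂AGJ = GJ − AJ + AG,
  ∂BFG = FG − BG + BF.
As a 18×12 matrix over Z this has rank 12, with invariant factors (1,1,1,1,1,1,1,1,1,1,1,2).

Reading off H_k = ker ∂_k / im ∂_{k+1}:

  H_2: rank ker ∂_2 − rank ∂_3 = (12 − 12) − 0 = 0, and there is no ∂_3, so H_2 = 0.

H_2 = 0.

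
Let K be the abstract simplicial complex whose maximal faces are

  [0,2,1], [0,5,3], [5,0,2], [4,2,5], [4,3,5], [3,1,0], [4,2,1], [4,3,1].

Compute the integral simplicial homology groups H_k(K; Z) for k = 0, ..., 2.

Take the total order 0 < 1 < 2 < 3 < 4 < 5 on the vertex set. Then K (dimension 2) consists of the simplices:

  0-simplices (6): [0], [1], [2], [3], [4], [5]
  1-simplices (12): [0,1], [0,2], [0,3], [0,5], [1,2], [1,3], [1,4], [2,4], [2,5], [3,4], [3,5], [4,5]
  2-simplices (8): [0,1,2], [0,1,3], [0,2,5], [0,3,5], [1,2,4], [1,3,4], [2,4,5], [3,4,5]

Hence C_0 ≅ Z^6, C_1 ≅ Z^12, C_2 ≅ Z^8.

Boundary ∂_1: C_1 → C_0 is given by ∂[p,q] = [q] − [p]. For instance
  ∂[3,4] = [4] − [3].
This gives a 6×12 integer matrix of rank 5; reducing to Smith normal form yields diagonal entries (1,1,1,1,1).

The boundary map ∂_2: C_2 → C_1 acts by ∂[p,q,r] = [q,r] − [p,r] + [p,q]. For instance
  ∂[0,1,2] = [1,2] − [0,2] + [0,1],
  ∂[2,4,5] = [4,5] − [2,5] + [2,4].
As a 12×8 matrix over Z this has rank 7, with invariant factors (1,1,1,1,1,1,1).

Computing H_k = (kernel of ∂_k) / (image of ∂_{k+1}):

  H_0: rank C_0 − rank ∂_1 = 6 − 5 = 1, and the invariant factors of ∂_1 are all 1, so H_0 ≅ Z.
  H_1: rank ker ∂_1 − rank ∂_2 = (12 − 5) − 7 = 0, and the invariant factors of ∂_2 are all 1, so H_1 ≅ 0.
  H_2: rank ker ∂_2 − rank ∂_3 = (8 − 7) − 0 = 1, and there is no ∂_3, so H_2 ≅ Z.

As a check, the Euler characteristic is 6 − 12 + 8 = 2, which agrees with 1 − 0 + 1 = 2.

H_0 = Z,  H_1 = 0,  H_2 = Z.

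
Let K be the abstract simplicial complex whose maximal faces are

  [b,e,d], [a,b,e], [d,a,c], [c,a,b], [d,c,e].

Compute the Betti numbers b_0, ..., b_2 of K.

We work with the vertex ordering a < b < c < d < e. The simplices of K, each written with vertices in increasing order, are:

  0-simplices (5): a, b, c, d, e
  1-simplices (10): ab, ac, ad, ae, bc, bd, be, cd, ce, de
  2-simplices (5): abc, abe, acd, bde, cde

giving chain groups C_0 ≅ Z^5, C_1 ≅ Z^10, C_2 ≅ Z^5.

∂_1: C_1 → C_0 sends each edge [p,q] (with p < q) to q − p.
This gives a 5×10 integer matrix of rank 4; reducing to Smith normal form yields diagonal entries (1,1,1,1).

The boundary map ∂_2: C_2 → C_1 sends each 2-simplex [p,q,r] to [q,r] − [p,r] + [p,q]. For instance
  ∂cde = de − ce + cd,
  ∂abc = bc − ac + ab.
This gives a 10×5 integer matrix of rank 5; reducing to Smith normal form yields diagonal entries (1,1,1,1,1).

Now H_k = ker ∂_k / im ∂_{k+1}, so:

  H_0: rank C_0 − rank ∂_1 = 5 − 4 = 1, and the invariant factors of ∂_1 are all 1, so H_0 = Z.
  H_1: rank ker ∂_1 − rank ∂_2 = (10 − 4) − 5 = 1, and the invariant factors of ∂_2 are all 1, so H_1 = Z.
  H_2: rank ker ∂_2 − rank ∂_3 = (5 − 5) − 0 = 0, and there is no ∂_3, so H_2 = 0.

As a check, the Euler characteristic is 5 − 10 + 5 = 0, which agrees with 1 − 1 + 0 = 0.

Hence the Betti numbers are b_0 = 1, b_1 = 1, b_2 = 0.

b_0 = 1, b_1 = 1, b_2 = 0.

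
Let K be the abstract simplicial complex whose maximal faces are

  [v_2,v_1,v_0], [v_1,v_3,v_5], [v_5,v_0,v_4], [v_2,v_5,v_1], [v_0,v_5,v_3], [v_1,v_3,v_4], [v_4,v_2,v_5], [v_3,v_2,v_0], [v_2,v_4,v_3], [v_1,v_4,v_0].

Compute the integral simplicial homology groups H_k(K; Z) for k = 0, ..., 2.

Take the total order v_0 < v_1 < v_2 < v_3 < v_4 < v_5 on the vertex set. Then K (dimension 2) consists of the simplices:

  0-simplices (6): [v_0], [v_1], [v_2], [v_3], [v_4], [v_5]
  1-simplices (15): (15 of them)
  2-simplices (10): [v_0,v_1,v_2], [v_0,v_1,v_4], [v_0,v_2,v_3], [v_0,v_3,v_5], [v_0,v_4,v_5], [v_1,v_2,v_5], [v_1,v_3,v_4], [v_1,v_3,v_5], [v_2,v_3,v_4], [v_2,v_4,v_5]

Hence C_0 ≅ Z^6, C_1 ≅ Z^15, C_2 ≅ Z^10.

Boundary ∂_1: C_1 → C_0 is given by ∂[p,q] = [q] − [p].
This gives a 6×15 integer matrix of rank 5; reducing to Smith normal form yields diagonal entries (1,1,1,1,1).

Boundary ∂_2: C_2 → C_1 maps a triangle to the signed sum of its edges. For instance
  ∂[v_0,v_2,v_3] = [v_2,v_3] − [v_0,v_3] + [v_0,v_2],
  ∂[v_0,v_4,v_5] = [v_4,v_5] − [v_0,v_5] + [v_0,v_4].
The resulting 15×10 matrix has rank 10, and its Smith normal form has invariant factors (1,1,1,1,1,1,1,1,1,2).

Computing H_k = (kernel of ∂_k) / (image of ∂_{k+1}):

  H_0: rank C_0 − rank ∂_1 = 6 − 5 = 1, and the invariant factors of ∂_1 are all 1, so H_0 = Z.
  H_1: rank ker ∂_1 − rank ∂_2 = (15 − 5) − 10 = 0, and ∂_2 has invariant factor 2 > 1, so H_1 = Z/2Z.
  H_2: rank ker ∂_2 − rank ∂_3 = (10 − 10) − 0 = 0, and there is no ∂_3, so H_2 = 0.

(K is a triangulation of the real projective plane RP^2.)

H_0 ≅ Z,  H_1 ≅ Z/2Z,  H_2 = 0.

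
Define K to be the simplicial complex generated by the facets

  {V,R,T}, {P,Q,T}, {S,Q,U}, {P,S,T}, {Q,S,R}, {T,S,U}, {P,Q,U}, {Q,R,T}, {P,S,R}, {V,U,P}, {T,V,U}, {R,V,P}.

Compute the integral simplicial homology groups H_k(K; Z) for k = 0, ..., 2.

H_0 = Z,  H_1 = Z/2Z,  H_2 = 0.

Fix the vertex order P < Q < R < S < T < U < V and write every simplex with vertices in increasing order. Then dim K = 2 and the simplices of K are:

  0-simplices (7): P, Q, R, S, T, U, V
  1-simplices (18): PQ, PR, PS, PT, PU, PV, QR, QS, QT, QU, RS, RT, RV, ST, SU, TU, TV, UV
  2-simplices (12): PQT, PQU, PRS, PRV, PST, PUV, QRS, QRT, QSU, RTV, STU, TUV

Hence C_0 ≅ Z^7, C_1 ≅ Z^18, C_2 ≅ Z^12.

Boundary ∂_1: C_1 → C_0 is given by ∂[p,q] = [q] − [p].
As a 7×18 matrix over Z this has rank 6, with invariant factors (1,1,1,1,1,1).

The boundary map ∂_2: C_2 → C_1 maps a triangle to the signed sum of its edges. For instance
  ∂PST = ST − PT + PS,
  ∂PQT = QT − PT + PQ.
As a 18×12 matrix over Z this has rank 12, with invariant factors (1,1,1,1,1,1,1,1,1,1,1,2).

From H_k ≅ ker(∂_k) / im(∂_{k+1}) we obtain:

  H_0: rank C_0 − rank ∂_1 = 7 − 6 = 1, and the invariant factors of ∂_1 are all 1, so H_0 ≅ Z.
  H_1: rank ker ∂_1 − rank ∂_2 = (18 − 6) − 12 = 0, and ∂_2 has invariant factor 2 > 1, so H_1 ≅ Z/2Z.
  H_2: rank ker ∂_2 − rank ∂_3 = (12 − 12) − 0 = 0, and there is no ∂_3, so H_2 ≅ 0.

As a check, the Euler characteristic is 7 − 18 + 12 = 1, which agrees with 1 − 0 + 0 = 1.
(K is a triangulation of the real projective plane RP^2.)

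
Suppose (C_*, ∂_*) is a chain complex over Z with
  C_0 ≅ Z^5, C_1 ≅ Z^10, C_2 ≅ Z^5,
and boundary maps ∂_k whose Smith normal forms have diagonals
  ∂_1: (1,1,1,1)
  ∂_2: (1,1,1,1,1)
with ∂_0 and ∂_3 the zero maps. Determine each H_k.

H_0 = Z,  H_1 = Z,  H_2 = 0.

H_0: b_0 = 5 − 0 − 4 = 1; torsion from ∂_1 factors > 1: none. So H_0 = Z.
H_1: b_1 = 10 − 4 − 5 = 1; torsion from ∂_2 factors > 1: none. So H_1 = Z.
H_2: b_2 = 5 − 5 − 0 = 0; torsion from ∂_3 factors > 1: none. So H_2 = 0.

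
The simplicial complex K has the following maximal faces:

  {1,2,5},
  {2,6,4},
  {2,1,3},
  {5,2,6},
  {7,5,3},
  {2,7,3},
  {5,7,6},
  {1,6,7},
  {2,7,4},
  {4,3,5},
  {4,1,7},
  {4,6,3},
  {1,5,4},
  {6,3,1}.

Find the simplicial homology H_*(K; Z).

H_0 = Z,  H_1 = Z^2,  H_2 = Z.

Fix the vertex order 1 < 2 < 3 < 4 < 5 < 6 < 7 and write every simplex with vertices in increasing order. Then dim K = 2 and the simplices of K are:

  0-simplices (7): [1], [2], [3], [4], [5], [6], [7]
  1-simplices (21): [1,2], [1,3], [1,4], [1,5], [1,6], [1,7], [2,3], [2,4], [2,5], [2,6], [2,7], [3,4], [3,5], [3,6], [3,7], [4,5], [4,6], [4,7], [5,6], [5,7], [6,7]
  2-simplices (14): [1,2,3], [1,2,5], [1,3,6], [1,4,5], [1,4,7], [1,6,7], [2,3,7], [2,4,6], [2,4,7], [2,5,6], [3,4,5], [3,4,6], [3,5,7], [5,6,7]

Hence C_0 ≅ Z^7, C_1 ≅ Z^21, C_2 ≅ Z^14.

∂_1: C_1 → C_0 sends each edge [p,q] (with p < q) to q − p. For instance
  ∂[2,3] = [3] − [2].
The 7×21 boundary matrix has rank 6 and Smith normal form diag(1,1,1,1,1,1).

Boundary ∂_2: C_2 → C_1 sends each 2-simplex [p,q,r] to [q,r] − [p,r] + [p,q]. For instance
  ∂[1,2,5] = [2,5] − [1,5] + [1,2],
  ∂[1,3,6] = [3,6] − [1,6] + [1,3].
This gives a 21×14 integer matrix of rank 13; reducing to Smith normal form yields diagonal entries (1,1,1,1,1,1,1,1,1,1,1,1,1).

From H_k ≅ ker(∂_k) / im(∂_{k+1}) we obtain:

  H_0: rank C_0 − rank ∂_1 = 7 − 6 = 1, and the invariant factors of ∂_1 are all 1, so H_0 = Z.
  H_1: rank ker ∂_1 − rank ∂_2 = (21 − 6) − 13 = 2, and the invariant factors of ∂_2 are all 1, so H_1 = Z^2.
  H_2: rank ker ∂_2 − rank ∂_3 = (14 − 13) − 0 = 1, and there is no ∂_3, so H_2 = Z.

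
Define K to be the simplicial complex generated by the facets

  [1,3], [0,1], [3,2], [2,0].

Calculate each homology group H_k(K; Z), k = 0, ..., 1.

H_0 = Z,  H_1 = Z.

We work with the vertex ordering 0 < 1 < 2 < 3. The simplices of K, each written with vertices in increasing order, are:

  0-simplices (4): [0], [1], [2], [3]
  1-simplices (4): [0,1], [0,2], [1,3], [2,3]

Hence C_0 ≅ Z^4, C_1 ≅ Z^4.

Boundary ∂_1: C_1 → C_0 is given by ∂[p,q] = [q] − [p]. For instance
  ∂[0,1] = [1] − [0].
The 4×4 boundary matrix has rank 3 and Smith normal form diag(1,1,1).

Reading off H_k = ker ∂_k / im ∂_{k+1}:

  H_0: rank C_0 − rank ∂_1 = 4 − 3 = 1, and the invariant factors of ∂_1 are all 1, so H_0 = Z.
  H_1: rank ker ∂_1 − rank ∂_2 = (4 − 3) − 0 = 1, and there is no ∂_2, so H_1 = Z.

(K is a triangulation of the circle S^1.)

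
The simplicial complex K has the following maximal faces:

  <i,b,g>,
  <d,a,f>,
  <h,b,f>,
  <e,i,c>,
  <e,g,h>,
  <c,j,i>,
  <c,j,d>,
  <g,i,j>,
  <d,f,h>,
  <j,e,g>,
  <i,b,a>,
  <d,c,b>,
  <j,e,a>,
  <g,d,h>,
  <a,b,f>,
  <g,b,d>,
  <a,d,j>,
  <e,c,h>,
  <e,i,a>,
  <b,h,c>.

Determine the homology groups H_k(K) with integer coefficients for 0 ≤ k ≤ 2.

K has 10 vertices, 30 edges, 20 triangles.
rank ∂_0 = 0, rank ∂_1 = 9 ⇒ b_0 = 10 − 0 − 9 = 1; all invariant factors of ∂_1 are 1 so no torsion. So H_0 = Z.
rank ∂_1 = 9, rank ∂_2 = 20 ⇒ b_1 = 30 − 9 − 20 = 1; ∂_2 has invariant factor(s) [2] giving torsion. So H_1 = Z × Z/2.
rank ∂_2 = 20, rank ∂_3 = 0 ⇒ b_2 = 20 − 20 − 0 = 0. So H_2 = 0.

H_0 ≅ Z,  H_1 ≅ Z × Z/2,  H_2 = 0.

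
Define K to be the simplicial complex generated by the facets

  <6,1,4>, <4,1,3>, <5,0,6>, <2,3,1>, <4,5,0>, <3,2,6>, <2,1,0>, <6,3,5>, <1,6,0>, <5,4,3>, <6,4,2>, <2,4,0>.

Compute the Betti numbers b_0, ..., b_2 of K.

We work with the vertex ordering 0 < 1 < 2 < 3 < 4 < 5 < 6. The simplices of K, each written with vertices in increasing order, are:

  0-simplices (7): [0], [1], [2], [3], [4], [5], [6]
  1-simplices (18): [0,1], [0,2], [0,4], [0,5], [0,6], [1,2], [1,3], [1,4], [1,6], [2,3], [2,4], [2,6], [3,4], [3,5], [3,6], [4,5], [4,6], [5,6]
  2-simplices (12): [0,1,2], [0,1,6], [0,2,4], [0,4,5], [0,5,6], [1,2,3], [1,3,4], [1,4,6], [2,3,6], [2,4,6], [3,4,5], [3,5,6]

Hence C_0 ≅ Z^7, C_1 ≅ Z^18, C_2 ≅ Z^12.

∂_1: C_1 → C_0 sends each edge [p,q] (with p < q) to q − p.
The resulting 7×18 matrix has rank 6, and its Smith normal form has invariant factors (1,1,1,1,1,1).

The boundary map ∂_2: C_2 → C_1 maps a triangle to the signed sum of its edges. For instance
  ∂[3,4,5] = [4,5] − [3,5] + [3,4],
  ∂[1,2,3] = [2,3] − [1,3] + [1,2].
The resulting 18×12 matrix has rank 12, and its Smith normal form has invariant factors (1,1,1,1,1,1,1,1,1,1,1,2).

Reading off H_k = ker ∂_k / im ∂_{k+1}:

  H_0: rank C_0 − rank ∂_1 = 7 − 6 = 1, and the invariant factors of ∂_1 are all 1, so H_0 = Z.
  H_1: rank ker ∂_1 − rank ∂_2 = (18 − 6) − 12 = 0, and ∂_2 has invariant factor 2 > 1, so H_1 = Z/2Z.
  H_2: rank ker ∂_2 − rank ∂_3 = (12 − 12) − 0 = 0, and there is no ∂_3, so H_2 = 0.

As a check, the Euler characteristic is 7 − 18 + 12 = 1, which agrees with 1 − 0 + 0 = 1.

Hence the Betti numbers are b_0 = 1, b_1 = 0, b_2 = 0.

b_0 = 1, b_1 = 0, b_2 = 0.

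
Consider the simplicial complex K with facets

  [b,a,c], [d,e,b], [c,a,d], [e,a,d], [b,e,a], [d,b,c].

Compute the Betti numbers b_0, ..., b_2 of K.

Fix the vertex order a < b < c < d < e and write every simplex with vertices in increasing order. Then dim K = 2 and the simplices of K are:

  0-simplices (5): a, b, c, d, e
  1-simplices (9): ab, ac, ad, ae, bc, bd, be, cd, de
  2-simplices (6): abc, abe, acd, ade, bcd, bde

so the chain groups are C_0 ≅ Z^5, C_1 ≅ Z^9, C_2 ≅ Z^6.

The boundary map ∂_1: C_1 → C_0 sends each edge [p,q] (with p < q) to q − p. For instance
  ∂cd = d − c.
The 5×9 boundary matrix has rank 4 and Smith normal form diag(1,1,1,1).

∂_2: C_2 → C_1 maps a triangle to the signed sum of its edges. For instance
  ∂ade = de − ae + ad,
  ∂abe = be − ae + ab.
The resulting 9×6 matrix has rank 5, and its Smith normal form has invariant factors (1,1,1,1,1).

From H_k ≅ ker(∂_k) / im(∂_{k+1}) we obtain:

  H_0: rank C_0 − rank ∂_1 = 5 − 4 = 1, and the invariant factors of ∂_1 are all 1, so H_0 = Z.
  H_1: rank ker ∂_1 − rank ∂_2 = (9 − 4) − 5 = 0, and the invariant factors of ∂_2 are all 1, so H_1 = 0.
  H_2: rank ker ∂_2 − rank ∂_3 = (6 − 5) − 0 = 1, and there is no ∂_3, so H_2 = Z.

As a check, the Euler characteristic is 5 − 9 + 6 = 2, which agrees with 1 − 0 + 1 = 2.

Hence the Betti numbers are b_0 = 1, b_1 = 0, b_2 = 1.

b_0 = 1, b_1 = 0, b_2 = 1.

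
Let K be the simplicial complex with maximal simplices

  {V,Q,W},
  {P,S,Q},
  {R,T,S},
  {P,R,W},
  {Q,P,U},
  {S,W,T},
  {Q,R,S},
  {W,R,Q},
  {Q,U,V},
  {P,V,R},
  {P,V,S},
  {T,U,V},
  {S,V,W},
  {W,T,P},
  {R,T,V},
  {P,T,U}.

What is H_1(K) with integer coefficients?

H_1 ≅ Z^2.

Order the vertices as P < Q < R < S < T < U < V < W. Listing each simplex with vertices in this order, K has dimension 2 with simplices:

  0-simplices (8): P, Q, R, S, T, U, V, W
  1-simplices (24): PQ, PR, PS, PT, PU, PV, PW, QR, QS, QU, QV, QW, RS, RT, RV, RW, ST, SV, SW, TU, TV, TW, UV, VW
  2-simplices (16): PQS, PQU, PRV, PRW, PSV, PTU, PTW, QRS, QRW, QUV, QVW, RST, RTV, STW, SVW, TUV

so the chain groups are C_0 ≅ Z^8, C_1 ≅ Z^24, C_2 ≅ Z^16.

The boundary map ∂_1: C_1 → C_0 is given by ∂[p,q] = [q] − [p].
The 8×24 boundary matrix has rank 7 and Smith normal form diag(1,1,1,1,1,1,1).

∂_2: C_2 → C_1 sends each 2-simplex [p,q,r] to [q,r] − [p,r] + [p,q]. For instance
  ∂PRW = RW − PW + PR,
  ∂PRV = RV − PV + PR.
The resulting 24×16 matrix has rank 15, and its Smith normal form has invariant factors (1,1,1,1,1,1,1,1,1,1,1,1,1,1,1).

Now H_k = ker ∂_k / im ∂_{k+1}, so:

  H_1: rank ker ∂_1 − rank ∂_2 = (24 − 7) − 15 = 2, and the invariant factors of ∂_2 are all 1, so H_1 ≅ Z^2.

(K is a triangulation of the torus T^2.)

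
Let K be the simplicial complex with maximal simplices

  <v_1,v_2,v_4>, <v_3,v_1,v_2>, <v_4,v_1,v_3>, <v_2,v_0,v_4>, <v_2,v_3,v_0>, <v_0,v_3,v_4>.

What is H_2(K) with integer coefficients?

Take the total order v_0 < v_1 < v_2 < v_3 < v_4 on the vertex set. Then K (dimension 2) consists of the simplices:

  0-simplices (5): [v_0], [v_1], [v_2], [v_3], [v_4]
  1-simplices (9): [v_0,v_2], [v_0,v_3], [v_0,v_4], [v_1,v_2], [v_1,v_3], [v_1,v_4], [v_2,v_3], [v_2,v_4], [v_3,v_4]
  2-simplices (6): [v_0,v_2,v_3], [v_0,v_2,v_4], [v_0,v_3,v_4], [v_1,v_2,v_3], [v_1,v_2,v_4], [v_1,v_3,v_4]

giving chain groups C_0 ≅ Z^5, C_1 ≅ Z^9, C_2 ≅ Z^6.

∂_1: C_1 → C_0 maps an edge to its endpoints' difference, ∂[p,q] = q − p. For instance
  ∂[v_3,v_4] = [v_4] − [v_3].
As a 5×9 matrix over Z this has rank 4, with invariant factors (1,1,1,1).

Boundary ∂_2: C_2 → C_1 sends each 2-simplex [p,q,r] to [q,r] − [p,r] + [p,q]. For instance
  ∂[v_0,v_3,v_4] = [v_3,v_4] − [v_0,v_4] + [v_0,v_3],
  ∂[v_1,v_3,v_4] = [v_3,v_4] − [v_1,v_4] + [v_1,v_3].
As a 9×6 matrix over Z this has rank 5, with invariant factors (1,1,1,1,1).

Computing H_k = (kernel of ∂_k) / (image of ∂_{k+1}):

  H_2: rank ker ∂_2 − rank ∂_3 = (6 − 5) − 0 = 1, and there is no ∂_3, so H_2 ≅ Z.

H_2 = Z.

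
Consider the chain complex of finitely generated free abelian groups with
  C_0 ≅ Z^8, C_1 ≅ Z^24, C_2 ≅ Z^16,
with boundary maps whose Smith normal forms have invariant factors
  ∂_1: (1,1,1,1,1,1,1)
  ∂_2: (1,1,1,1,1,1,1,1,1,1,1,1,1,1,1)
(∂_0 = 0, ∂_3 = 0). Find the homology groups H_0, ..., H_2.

H_0 ≅ Z,  H_1 ≅ Z^2,  H_2 ≅ Z.

H_0: b_0 = 8 − 0 − 7 = 1; torsion from ∂_1 factors > 1: none. So H_0 ≅ Z.
H_1: b_1 = 24 − 7 − 15 = 2; torsion from ∂_2 factors > 1: none. So H_1 ≅ Z^2.
H_2: b_2 = 16 − 15 − 0 = 1; torsion from ∂_3 factors > 1: none. So H_2 ≅ Z.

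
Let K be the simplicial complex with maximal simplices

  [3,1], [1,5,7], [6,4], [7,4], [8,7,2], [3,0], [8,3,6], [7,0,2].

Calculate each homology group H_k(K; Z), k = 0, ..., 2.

Fix the vertex order 0 < 1 < 2 < 3 < 4 < 5 < 6 < 7 < 8 and write every simplex with vertices in increasing order. Then dim K = 2 and the simplices of K are:

  0-simplices (9): [0], [1], [2], [3], [4], [5], [6], [7], [8]
  1-simplices (15): [0,2], [0,3], [0,7], [1,3], [1,5], [1,7], [2,7], [2,8], [3,6], [3,8], [4,6], [4,7], [5,7], [6,8], [7,8]
  2-simplices (4): [0,2,7], [1,5,7], [2,7,8], [3,6,8]

giving chain groups C_0 ≅ Z^9, C_1 ≅ Z^15, C_2 ≅ Z^4.

∂_1: C_1 → C_0 sends each edge [p,q] (with p < q) to q − p.
The resulting 9×15 matrix has rank 8, and its Smith normal form has invariant factors (1,1,1,1,1,1,1,1).

The boundary map ∂_2: C_2 → C_1 maps a triangle to the signed sum of its edges. For instance
  ∂[2,7,8] = [7,8] − [2,8] + [2,7],
  ∂[0,2,7] = [2,7] − [0,7] + [0,2].
The resulting 15×4 matrix has rank 4, and its Smith normal form has invariant factors (1,1,1,1).

Reading off H_k = ker ∂_k / im ∂_{k+1}:

  H_0: rank C_0 − rank ∂_1 = 9 − 8 = 1, and the invariant factors of ∂_1 are all 1, so H_0 ≅ Z.
  H_1: rank ker ∂_1 − rank ∂_2 = (15 − 8) − 4 = 3, and the invariant factors of ∂_2 are all 1, so H_1 ≅ Z^3.
  H_2: rank ker ∂_2 − rank ∂_3 = (4 − 4) − 0 = 0, and there is no ∂_3, so H_2 ≅ 0.

H_0 ≅ Z,  H_1 ≅ Z^3,  H_2 = 0.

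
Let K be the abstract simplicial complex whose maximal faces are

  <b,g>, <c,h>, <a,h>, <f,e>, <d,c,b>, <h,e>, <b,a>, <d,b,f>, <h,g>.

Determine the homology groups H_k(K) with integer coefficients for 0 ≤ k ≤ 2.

H_0 = Z,  H_1 = Z^3,  H_2 = 0.

We work with the vertex ordering a < b < c < d < e < f < g < h. The simplices of K, each written with vertices in increasing order, are:

  0-simplices (8): a, b, c, d, e, f, g, h
  1-simplices (12): ab, ah, bc, bd, bf, bg, cd, ch, df, ef, eh, gh
  2-simplices (2): bcd, bdf

giving chain groups C_0 ≅ Z^8, C_1 ≅ Z^12, C_2 ≅ Z^2.

Boundary ∂_1: C_1 → C_0 is given by ∂[p,q] = [q] − [p]. For instance
  ∂ab = b − a.
This gives a 8×12 integer matrix of rank 7; reducing to Smith normal form yields diagonal entries (1,1,1,1,1,1,1).

Boundary ∂_2: C_2 → C_1 sends each 2-simplex [p,q,r] to [q,r] − [p,r] + [p,q]. For instance
  ∂bdf = df − bf + bd,
  ∂bcd = cd − bd + bc.
The 12×2 boundary matrix has rank 2 and Smith normal form diag(1,1).

From H_k ≅ ker(∂_k) / im(∂_{k+1}) we obtain:

  H_0: rank C_0 − rank ∂_1 = 8 − 7 = 1, and the invariant factors of ∂_1 are all 1, so H_0 = Z.
  H_1: rank ker ∂_1 − rank ∂_2 = (12 − 7) − 2 = 3, and the invariant factors of ∂_2 are all 1, so H_1 = Z^3.
  H_2: rank ker ∂_2 − rank ∂_3 = (2 − 2) − 0 = 0, and there is no ∂_3, so H_2 = 0.

As a check, the Euler characteristic is 8 − 12 + 2 = -2, which agrees with 1 − 3 + 0 = -2.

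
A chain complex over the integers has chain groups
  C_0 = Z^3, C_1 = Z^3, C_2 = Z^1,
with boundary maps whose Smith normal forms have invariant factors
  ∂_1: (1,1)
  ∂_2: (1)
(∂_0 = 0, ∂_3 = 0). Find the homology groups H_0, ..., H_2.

H_0: b_0 = 3 − 0 − 2 = 1; torsion from ∂_1 factors > 1: none. So H_0 ≅ Z.
H_1: b_1 = 3 − 2 − 1 = 0; torsion from ∂_2 factors > 1: none. So H_1 ≅ 0.
H_2: b_2 = 1 − 1 − 0 = 0; torsion from ∂_3 factors > 1: none. So H_2 ≅ 0.

H_0 ≅ Z,  H_1 = 0,  H_2 = 0.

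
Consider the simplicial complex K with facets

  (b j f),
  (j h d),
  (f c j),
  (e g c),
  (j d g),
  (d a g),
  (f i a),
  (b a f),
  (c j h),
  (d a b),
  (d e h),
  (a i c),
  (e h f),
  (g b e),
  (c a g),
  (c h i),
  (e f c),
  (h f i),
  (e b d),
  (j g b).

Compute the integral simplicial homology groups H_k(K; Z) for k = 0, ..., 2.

K has 10 vertices, 30 edges, 20 triangles.
rank ∂_0 = 0, rank ∂_1 = 9 ⇒ b_0 = 10 − 0 − 9 = 1; all invariant factors of ∂_1 are 1 so no torsion. So H_0 = Z.
rank ∂_1 = 9, rank ∂_2 = 20 ⇒ b_1 = 30 − 9 − 20 = 1; ∂_2 has invariant factor(s) [2] giving torsion. So H_1 = Z ⊕ Z/2Z.
rank ∂_2 = 20, rank ∂_3 = 0 ⇒ b_2 = 20 − 20 − 0 = 0. So H_2 = 0.

H_0 ≅ Z,  H_1 ≅ Z ⊕ Z/2Z,  H_2 = 0.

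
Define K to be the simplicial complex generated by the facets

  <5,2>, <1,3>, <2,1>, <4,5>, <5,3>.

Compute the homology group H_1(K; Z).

Take the total order 1 < 2 < 3 < 4 < 5 on the vertex set. Then K (dimension 1) consists of the simplices:

  0-simplices (5): [1], [2], [3], [4], [5]
  1-simplices (5): [1,2], [1,3], [2,5], [3,5], [4,5]

giving chain groups C_0 ≅ Z^5, C_1 ≅ Z^5.

The boundary map ∂_1: C_1 → C_0 is given by ∂[p,q] = [q] − [p].
The 5×5 boundary matrix has rank 4 and Smith normal form diag(1,1,1,1).

From H_k ≅ ker(∂_k) / im(∂_{k+1}) we obtain:

  H_1: rank ker ∂_1 − rank ∂_2 = (5 − 4) − 0 = 1, and there is no ∂_2, so H_1 = Z.

H_1 ≅ Z.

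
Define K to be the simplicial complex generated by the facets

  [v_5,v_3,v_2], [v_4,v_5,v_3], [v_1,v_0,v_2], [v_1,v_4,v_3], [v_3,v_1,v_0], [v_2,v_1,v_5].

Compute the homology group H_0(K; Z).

K has 6 vertices, 12 edges, 6 triangles.
rank ∂_0 = 0, rank ∂_1 = 5 ⇒ b_0 = 6 − 0 − 5 = 1; all invariant factors of ∂_1 are 1 so no torsion. So H_0 ≅ Z.

H_0 = Z.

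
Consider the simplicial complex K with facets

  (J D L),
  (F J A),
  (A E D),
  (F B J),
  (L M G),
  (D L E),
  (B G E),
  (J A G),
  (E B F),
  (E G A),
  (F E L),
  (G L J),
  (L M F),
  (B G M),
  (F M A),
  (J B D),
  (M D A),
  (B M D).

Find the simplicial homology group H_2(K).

H_2 ≅ Z.

Fix the vertex order A < B < D < E < F < G < J < L < M and write every simplex with vertices in increasing order. Then dim K = 2 and the simplices of K are:

  0-simplices (9): A, B, D, E, F, G, J, L, M
  1-simplices (27): AD, AE, AF, AG, AJ, AM, BD, BE, BF, BG, BJ, BM, DE, DJ, DL, DM, EF, EG, EL, FJ, FL, FM, GJ, GL, GM, JL, LM
  2-simplices (18): ADE, ADM, AEG, AFJ, AFM, AGJ, BDJ, BDM, BEF, BEG, BFJ, BGM, DEL, DJL, EFL, FLM, GJL, GLM

giving chain groups C_0 ≅ Z^9, C_1 ≅ Z^27, C_2 ≅ Z^18.

∂_1: C_1 → C_0 maps an edge to its endpoints' difference, ∂[p,q] = q − p.
The resulting 9×27 matrix has rank 8, and its Smith normal form has invariant factors (1,1,1,1,1,1,1,1).

∂_2: C_2 → C_1 sends each 2-simplex [p,q,r] to [q,r] − [p,r] + [p,q]. For instance
  ∂FLM = LM − FM + FL,
  ∂BEG = EG − BG + BE.
The 27×18 boundary matrix has rank 17 and Smith normal form diag(1,1,1,1,1,1,1,1,1,1,1,1,1,1,1,1,1).

Reading off H_k = ker ∂_k / im ∂_{k+1}:

  H_2: rank ker ∂_2 − rank ∂_3 = (18 − 17) − 0 = 1, and there is no ∂_3, so H_2 ≅ Z.

(K is a triangulation of the torus T^2.)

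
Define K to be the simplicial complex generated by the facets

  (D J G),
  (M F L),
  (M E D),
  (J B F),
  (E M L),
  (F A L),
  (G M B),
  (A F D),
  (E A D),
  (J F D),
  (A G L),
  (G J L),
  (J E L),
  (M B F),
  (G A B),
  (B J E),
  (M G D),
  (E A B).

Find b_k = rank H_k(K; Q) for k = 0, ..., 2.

b_0 = 1, b_1 = 2, b_2 = 1.

Order the vertices as A < B < D < E < F < G < J < L < M. Listing each simplex with vertices in this order, K has dimension 2 with simplices:

  0-simplices (9): A, B, D, E, F, G, J, L, M
  1-simplices (27): AB, AD, AE, AF, AG, AL, BE, BF, BG, BJ, BM, DE, DF, DG, DJ, DM, EJ, EL, EM, FJ, FL, FM, GJ, GL, GM, JL, LM
  2-simplices (18): ABE, ABG, ADE, ADF, AFL, AGL, BEJ, BFJ, BFM, BGM, DEM, DFJ, DGJ, DGM, EJL, ELM, FLM, GJL

Hence C_0 ≅ Z^9, C_1 ≅ Z^27, C_2 ≅ Z^18.

The boundary map ∂_1: C_1 → C_0 sends each edge [p,q] (with p < q) to q − p.
This gives a 9×27 integer matrix of rank 8; reducing to Smith normal form yields diagonal entries (1,1,1,1,1,1,1,1).

The boundary map ∂_2: C_2 → C_1 acts by ∂[p,q,r] = [q,r] − [p,r] + [p,q]. For instance
  ∂ADF = DF − AF + AD,
  ∂DEM = EM − DM + DE.
The resulting 27×18 matrix has rank 17, and its Smith normal form has invariant factors (1,1,1,1,1,1,1,1,1,1,1,1,1,1,1,1,1).

Computing H_k = (kernel of ∂_k) / (image of ∂_{k+1}):

  H_0: rank C_0 − rank ∂_1 = 9 − 8 = 1, and the invariant factors of ∂_1 are all 1, so H_0 ≅ Z.
  H_1: rank ker ∂_1 − rank ∂_2 = (27 − 8) − 17 = 2, and the invariant factors of ∂_2 are all 1, so H_1 ≅ Z^2.
  H_2: rank ker ∂_2 − rank ∂_3 = (18 − 17) − 0 = 1, and there is no ∂_3, so H_2 ≅ Z.

As a check, the Euler characteristic is 9 − 27 + 18 = 0, which agrees with 1 − 2 + 1 = 0.

Hence the Betti numbers are b_0 = 1, b_1 = 2, b_2 = 1.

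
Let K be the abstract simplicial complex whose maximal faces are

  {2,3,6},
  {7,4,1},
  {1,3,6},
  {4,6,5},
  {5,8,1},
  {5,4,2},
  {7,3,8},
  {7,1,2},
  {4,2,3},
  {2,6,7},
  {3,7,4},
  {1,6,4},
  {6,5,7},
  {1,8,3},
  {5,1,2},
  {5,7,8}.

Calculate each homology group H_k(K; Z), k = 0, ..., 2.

Take the total order 1 < 2 < 3 < 4 < 5 < 6 < 7 < 8 on the vertex set. Then K (dimension 2) consists of the simplices:

  0-simplices (8): [1], [2], [3], [4], [5], [6], [7], [8]
  1-simplices (24): (24 of them)
  2-simplices (16): [1,2,5], [1,2,7], [1,3,6], [1,3,8], [1,4,6], [1,4,7], [1,5,8], [2,3,4], [2,3,6], [2,4,5], [2,6,7], [3,4,7], [3,7,8], [4,5,6], [5,6,7], [5,7,8]

Hence C_0 ≅ Z^8, C_1 ≅ Z^24, C_2 ≅ Z^16.

The boundary map ∂_1: C_1 → C_0 maps an edge to its endpoints' difference, ∂[p,q] = q − p. For instance
  ∂[2,7] = [7] − [2].
The resulting 8×24 matrix has rank 7, and its Smith normal form has invariant factors (1,1,1,1,1,1,1).

The boundary map ∂_2: C_2 → C_1 acts by ∂[p,q,r] = [q,r] − [p,r] + [p,q]. For instance
  ∂[2,4,5] = [4,5] − [2,5] + [2,4],
  ∂[5,7,8] = [7,8] − [5,8] + [5,7].
The 24×16 boundary matrix has rank 15 and Smith normal form diag(1,1,1,1,1,1,1,1,1,1,1,1,1,1,1).

Reading off H_k = ker ∂_k / im ∂_{k+1}:

  H_0: rank C_0 − rank ∂_1 = 8 − 7 = 1, and the invariant factors of ∂_1 are all 1, so H_0 = Z.
  H_1: rank ker ∂_1 − rank ∂_2 = (24 − 7) − 15 = 2, and the invariant factors of ∂_2 are all 1, so H_1 = Z^2.
  H_2: rank ker ∂_2 − rank ∂_3 = (16 − 15) − 0 = 1, and there is no ∂_3, so H_2 = Z.

H_0 = Z,  H_1 = Z^2,  H_2 = Z.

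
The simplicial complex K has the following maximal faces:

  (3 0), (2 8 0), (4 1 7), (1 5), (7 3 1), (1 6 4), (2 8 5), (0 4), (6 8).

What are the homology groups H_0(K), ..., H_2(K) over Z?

H_0 ≅ Z,  H_1 ≅ Z^3,  H_2 = 0.

Take the total order 0 < 1 < 2 < 3 < 4 < 5 < 6 < 7 < 8 on the vertex set. Then K (dimension 2) consists of the simplices:

  0-simplices (9): [0], [1], [2], [3], [4], [5], [6], [7], [8]
  1-simplices (16): [0,2], [0,3], [0,4], [0,8], [1,3], [1,4], [1,5], [1,6], [1,7], [2,5], [2,8], [3,7], [4,6], [4,7], [5,8], [6,8]
  2-simplices (5): [0,2,8], [1,3,7], [1,4,6], [1,4,7], [2,5,8]

giving chain groups C_0 ≅ Z^9, C_1 ≅ Z^16, C_2 ≅ Z^5.

The boundary map ∂_1: C_1 → C_0 is given by ∂[p,q] = [q] − [p]. For instance
  ∂[0,4] = [4] − [0].
As a 9×16 matrix over Z this has rank 8, with invariant factors (1,1,1,1,1,1,1,1).

∂_2: C_2 → C_1 sends each 2-simplex [p,q,r] to [q,r] − [p,r] + [p,q]. For instance
  ∂[1,4,7] = [4,7] − [1,7] + [1,4],
  ∂[1,3,7] = [3,7] − [1,7] + [1,3].
The 16×5 boundary matrix has rank 5 and Smith normal form diag(1,1,1,1,1).

Computing H_k = (kernel of ∂_k) / (image of ∂_{k+1}):

  H_0: rank C_0 − rank ∂_1 = 9 − 8 = 1, and the invariant factors of ∂_1 are all 1, so H_0 ≅ Z.
  H_1: rank ker ∂_1 − rank ∂_2 = (16 − 8) − 5 = 3, and the invariant factors of ∂_2 are all 1, so H_1 ≅ Z^3.
  H_2: rank ker ∂_2 − rank ∂_3 = (5 − 5) − 0 = 0, and there is no ∂_3, so H_2 ≅ 0.

As a check, the Euler characteristic is 9 − 16 + 5 = -2, which agrees with 1 − 3 + 0 = -2.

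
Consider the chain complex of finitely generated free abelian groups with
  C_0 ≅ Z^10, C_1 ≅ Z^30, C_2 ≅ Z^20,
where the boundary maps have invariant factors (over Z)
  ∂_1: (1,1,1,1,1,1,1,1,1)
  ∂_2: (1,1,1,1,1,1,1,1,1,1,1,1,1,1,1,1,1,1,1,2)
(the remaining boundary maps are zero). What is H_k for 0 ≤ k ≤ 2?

H_0: b_0 = 10 − 0 − 9 = 1; torsion from ∂_1 factors > 1: none. So H_0 = Z.
H_1: b_1 = 30 − 9 − 20 = 1; torsion from ∂_2 factors > 1: [2]. So H_1 = Z ⊕ Z/2.
H_2: b_2 = 20 − 20 − 0 = 0; torsion from ∂_3 factors > 1: none. So H_2 = 0.

H_0 = Z,  H_1 = Z ⊕ Z/2,  H_2 = 0.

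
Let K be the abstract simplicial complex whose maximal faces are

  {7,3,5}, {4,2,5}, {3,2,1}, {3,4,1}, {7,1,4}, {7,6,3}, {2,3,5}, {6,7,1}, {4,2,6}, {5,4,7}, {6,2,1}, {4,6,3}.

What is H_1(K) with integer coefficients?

Fix the vertex order 1 < 2 < 3 < 4 < 5 < 6 < 7 and write every simplex with vertices in increasing order. Then dim K = 2 and the simplices of K are:

  0-simplices (7): [1], [2], [3], [4], [5], [6], [7]
  1-simplices (18): [1,2], [1,3], [1,4], [1,6], [1,7], [2,3], [2,4], [2,5], [2,6], [3,4], [3,5], [3,6], [3,7], [4,5], [4,6], [4,7], [5,7], [6,7]
  2-simplices (12): [1,2,3], [1,2,6], [1,3,4], [1,4,7], [1,6,7], [2,3,5], [2,4,5], [2,4,6], [3,4,6], [3,5,7], [3,6,7], [4,5,7]

so the chain groups are C_0 ≅ Z^7, C_1 ≅ Z^18, C_2 ≅ Z^12.

The boundary map ∂_1: C_1 → C_0 maps an edge to its endpoints' difference, ∂[p,q] = q − p. For instance
  ∂[1,6] = [6] − [1].
The 7×18 boundary matrix has rank 6 and Smith normal form diag(1,1,1,1,1,1).

∂_2: C_2 → C_1 maps a triangle to the signed sum of its edges. For instance
  ∂[1,2,6] = [2,6] − [1,6] + [1,2],
  ∂[3,6,7] = [6,7] − [3,7] + [3,6].
The resulting 18×12 matrix has rank 12, and its Smith normal form has invariant factors (1,1,1,1,1,1,1,1,1,1,1,2).

From H_k ≅ ker(∂_k) / im(∂_{k+1}) we obtain:

  H_1: rank ker ∂_1 − rank ∂_2 = (18 − 6) − 12 = 0, and ∂_2 has invariant factor 2 > 1, so H_1 = Z/2.

H_1 = Z/2.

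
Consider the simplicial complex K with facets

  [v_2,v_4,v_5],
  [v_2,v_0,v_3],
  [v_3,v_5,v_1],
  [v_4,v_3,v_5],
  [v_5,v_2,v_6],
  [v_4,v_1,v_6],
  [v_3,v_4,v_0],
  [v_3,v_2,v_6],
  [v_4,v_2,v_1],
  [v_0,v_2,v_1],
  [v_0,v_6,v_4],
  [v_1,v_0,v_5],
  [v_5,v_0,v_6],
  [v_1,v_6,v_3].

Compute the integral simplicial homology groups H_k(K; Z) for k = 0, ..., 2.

Take the total order v_0 < v_1 < v_2 < v_3 < v_4 < v_5 < v_6 on the vertex set. Then K (dimension 2) consists of the simplices:

  0-simplices (7): [v_0], [v_1], [v_2], [v_3], [v_4], [v_5], [v_6]
  1-simplices (21): (21 of them)
  2-simplices (14): (14 of them)

giving chain groups C_0 ≅ Z^7, C_1 ≅ Z^21, C_2 ≅ Z^14.

The boundary map ∂_1: C_1 → C_0 is given by ∂[p,q] = [q] − [p]. For instance
  ∂[v_3,v_4] = [v_4] − [v_3].
This gives a 7×21 integer matrix of rank 6; reducing to Smith normal form yields diagonal entries (1,1,1,1,1,1).

The boundary map ∂_2: C_2 → C_1 sends each 2-simplex [p,q,r] to [q,r] − [p,r] + [p,q]. For instance
  ∂[v_1,v_3,v_5] = [v_3,v_5] − [v_1,v_5] + [v_1,v_3],
  ∂[v_0,v_1,v_2] = [v_1,v_2] − [v_0,v_2] + [v_0,v_1].
The resulting 21×14 matrix has rank 13, and its Smith normal form has invariant factors (1,1,1,1,1,1,1,1,1,1,1,1,1).

From H_k ≅ ker(∂_k) / im(∂_{k+1}) we obtain:

  H_0: rank C_0 − rank ∂_1 = 7 − 6 = 1, and the invariant factors of ∂_1 are all 1, so H_0 ≅ Z.
  H_1: rank ker ∂_1 − rank ∂_2 = (21 − 6) − 13 = 2, and the invariant factors of ∂_2 are all 1, so H_1 ≅ Z^2.
  H_2: rank ker ∂_2 − rank ∂_3 = (14 − 13) − 0 = 1, and there is no ∂_3, so H_2 ≅ Z.

H_0 = Z,  H_1 = Z^2,  H_2 = Z.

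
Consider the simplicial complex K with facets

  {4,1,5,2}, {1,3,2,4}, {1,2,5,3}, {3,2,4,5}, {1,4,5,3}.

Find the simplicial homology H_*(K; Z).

H_0 ≅ Z,  H_1 = 0,  H_2 = 0,  H_3 ≅ Z.

Take the total order 1 < 2 < 3 < 4 < 5 on the vertex set. Then K (dimension 3) consists of the simplices:

  0-simplices (5): [1], [2], [3], [4], [5]
  1-simplices (10): [1,2], [1,3], [1,4], [1,5], [2,3], [2,4], [2,5], [3,4], [3,5], [4,5]
  2-simplices (10): [1,2,3], [1,2,4], [1,2,5], [1,3,4], [1,3,5], [1,4,5], [2,3,4], [2,3,5], [2,4,5], [3,4,5]
  3-simplices (5): [1,2,3,4], [1,2,3,5], [1,2,4,5], [1,3,4,5], [2,3,4,5]

Hence C_0 ≅ Z^5, C_1 ≅ Z^10, C_2 ≅ Z^10, C_3 ≅ Z^5.

∂_1: C_1 → C_0 is given by ∂[p,q] = [q] − [p]. For instance
  ∂[2,4] = [4] − [2].
The 5×10 boundary matrix has rank 4 and Smith normal form diag(1,1,1,1).

Boundary ∂_2: C_2 → C_1 sends each 2-simplex [p,q,r] to [q,r] − [p,r] + [p,q]. For instance
  ∂[3,4,5] = [4,5] − [3,5] + [3,4],
  ∂[1,2,4] = [2,4] − [1,4] + [1,2].
The resulting 10×10 matrix has rank 6, and its Smith normal form has invariant factors (1,1,1,1,1,1).

The boundary map ∂_3: C_3 → C_2 sends each 3-simplex σ to the alternating sum Σ_i (−1)^i (σ with its i-th vertex removed). For instance
  ∂[1,3,4,5] = [3,4,5] − [1,4,5] + [1,3,5] − [1,3,4],
  ∂[1,2,3,4] = [2,3,4] − [1,3,4] + [1,2,4] − [1,2,3].
This gives a 10×5 integer matrix of rank 4; reducing to Smith normal form yields diagonal entries (1,1,1,1).

Now H_k = ker ∂_k / im ∂_{k+1}, so:

  H_0: rank C_0 − rank ∂_1 = 5 − 4 = 1, and the invariant factors of ∂_1 are all 1, so H_0 ≅ Z.
  H_1: rank ker ∂_1 − rank ∂_2 = (10 − 4) − 6 = 0, and the invariant factors of ∂_2 are all 1, so H_1 ≅ 0.
  H_2: rank ker ∂_2 − rank ∂_3 = (10 − 6) − 4 = 0, and the invariant factors of ∂_3 are all 1, so H_2 ≅ 0.
  H_3: rank ker ∂_3 − rank ∂_4 = (5 − 4) − 0 = 1, and there is no ∂_4, so H_3 ≅ Z.

(K is a triangulation of the 3-sphere S^3.)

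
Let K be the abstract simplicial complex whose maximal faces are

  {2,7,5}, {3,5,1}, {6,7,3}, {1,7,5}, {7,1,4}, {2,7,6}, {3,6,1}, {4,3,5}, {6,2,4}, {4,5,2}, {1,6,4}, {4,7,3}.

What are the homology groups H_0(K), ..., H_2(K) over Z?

Take the total order 1 < 2 < 3 < 4 < 5 < 6 < 7 on the vertex set. Then K (dimension 2) consists of the simplices:

  0-simplices (7): [1], [2], [3], [4], [5], [6], [7]
  1-simplices (18): [1,3], [1,4], [1,5], [1,6], [1,7], [2,4], [2,5], [2,6], [2,7], [3,4], [3,5], [3,6], [3,7], [4,5], [4,6], [4,7], [5,7], [6,7]
  2-simplices (12): [1,3,5], [1,3,6], [1,4,6], [1,4,7], [1,5,7], [2,4,5], [2,4,6], [2,5,7], [2,6,7], [3,4,5], [3,4,7], [3,6,7]

so the chain groups are C_0 ≅ Z^7, C_1 ≅ Z^18, C_2 ≅ Z^12.

∂_1: C_1 → C_0 maps an edge to its endpoints' difference, ∂[p,q] = q − p.
The 7×18 boundary matrix has rank 6 and Smith normal form diag(1,1,1,1,1,1).

∂_2: C_2 → C_1 sends each 2-simplex [p,q,r] to [q,r] − [p,r] + [p,q]. For instance
  ∂[3,4,5] = [4,5] − [3,5] + [3,4],
  ∂[1,3,6] = [3,6] − [1,6] + [1,3].
The 18×12 boundary matrix has rank 12 and Smith normal form diag(1,1,1,1,1,1,1,1,1,1,1,2).

From H_k ≅ ker(∂_k) / im(∂_{k+1}) we obtain:

  H_0: rank C_0 − rank ∂_1 = 7 − 6 = 1, and the invariant factors of ∂_1 are all 1, so H_0 = Z.
  H_1: rank ker ∂_1 − rank ∂_2 = (18 − 6) − 12 = 0, and ∂_2 has invariant factor 2 > 1, so H_1 = Z/2Z.
  H_2: rank ker ∂_2 − rank ∂_3 = (12 − 12) − 0 = 0, and there is no ∂_3, so H_2 = 0.

(K is a triangulation of the real projective plane RP^2.)

H_0 ≅ Z,  H_1 ≅ Z/2Z,  H_2 = 0.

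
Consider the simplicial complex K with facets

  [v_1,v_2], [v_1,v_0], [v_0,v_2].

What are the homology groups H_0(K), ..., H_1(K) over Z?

We work with the vertex ordering v_0 < v_1 < v_2. The simplices of K, each written with vertices in increasing order, are:

  0-simplices (3): [v_0], [v_1], [v_2]
  1-simplices (3): [v_0,v_1], [v_0,v_2], [v_1,v_2]

Hence C_0 ≅ Z^3, C_1 ≅ Z^3.

∂_1: C_1 → C_0 sends each edge [p,q] (with p < q) to q − p.
As a 3×3 matrix over Z this has rank 2, with invariant factors (1,1).

Now H_k = ker ∂_k / im ∂_{k+1}, so:

  H_0: rank C_0 − rank ∂_1 = 3 − 2 = 1, and the invariant factors of ∂_1 are all 1, so H_0 = Z.
  H_1: rank ker ∂_1 − rank ∂_2 = (3 − 2) − 0 = 1, and there is no ∂_2, so H_1 = Z.

As a check, the Euler characteristic is 3 − 3 = 0, which agrees with 1 − 1 = 0.
(K is a triangulation of the circle S^1.)

H_0 ≅ Z,  H_1 ≅ Z.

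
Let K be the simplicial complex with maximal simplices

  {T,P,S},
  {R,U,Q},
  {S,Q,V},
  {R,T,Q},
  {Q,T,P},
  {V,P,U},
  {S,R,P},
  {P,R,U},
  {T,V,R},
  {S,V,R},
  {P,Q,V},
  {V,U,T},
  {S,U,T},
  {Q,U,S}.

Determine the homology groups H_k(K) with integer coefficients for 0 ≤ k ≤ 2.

H_0 = Z,  H_1 = Z^2,  H_2 = Z.

Fix the vertex order P < Q < R < S < T < U < V and write every simplex with vertices in increasing order. Then dim K = 2 and the simplices of K are:

  0-simplices (7): P, Q, R, S, T, U, V
  1-simplices (21): PQ, PR, PS, PT, PU, PV, QR, QS, QT, QU, QV, RS, RT, RU, RV, ST, SU, SV, TU, TV, UV
  2-simplices (14): PQT, PQV, PRS, PRU, PST, PUV, QRT, QRU, QSU, QSV, RSV, RTV, STU, TUV

Hence C_0 ≅ Z^7, C_1 ≅ Z^21, C_2 ≅ Z^14.

Boundary ∂_1: C_1 → C_0 sends each edge [p,q] (with p < q) to q − p. For instance
  ∂TV = V − T.
This gives a 7×21 integer matrix of rank 6; reducing to Smith normal form yields diagonal entries (1,1,1,1,1,1).

∂_2: C_2 → C_1 sends each 2-simplex [p,q,r] to [q,r] − [p,r] + [p,q]. For instance
  ∂PST = ST − PT + PS,
  ∂QRU = RU − QU + QR.
This gives a 21×14 integer matrix of rank 13; reducing to Smith normal form yields diagonal entries (1,1,1,1,1,1,1,1,1,1,1,1,1).

Reading off H_k = ker ∂_k / im ∂_{k+1}:

  H_0: rank C_0 − rank ∂_1 = 7 − 6 = 1, and the invariant factors of ∂_1 are all 1, so H_0 = Z.
  H_1: rank ker ∂_1 − rank ∂_2 = (21 − 6) − 13 = 2, and the invariant factors of ∂_2 are all 1, so H_1 = Z^2.
  H_2: rank ker ∂_2 − rank ∂_3 = (14 − 13) − 0 = 1, and there is no ∂_3, so H_2 = Z.

As a check, the Euler characteristic is 7 − 21 + 14 = 0, which agrees with 1 − 2 + 1 = 0.
(K is a triangulation of the torus T^2.)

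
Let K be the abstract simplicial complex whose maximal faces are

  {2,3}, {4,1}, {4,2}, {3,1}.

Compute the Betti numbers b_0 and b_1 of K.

Fix the vertex order 1 < 2 < 3 < 4 and write every simplex with vertices in increasing order. Then dim K = 1 and the simplices of K are:

  0-simplices (4): [1], [2], [3], [4]
  1-simplices (4): [1,3], [1,4], [2,3], [2,4]

giving chain groups C_0 ≅ Z^4, C_1 ≅ Z^4.

∂_1: C_1 → C_0 maps an edge to its endpoints' difference, ∂[p,q] = q − p.
The resulting 4×4 matrix has rank 3, and its Smith normal form has invariant factors (1,1,1).

From H_k ≅ ker(∂_k) / im(∂_{k+1}) we obtain:

  H_0: rank C_0 − rank ∂_1 = 4 − 3 = 1, and the invariant factors of ∂_1 are all 1, so H_0 = Z.
  H_1: rank ker ∂_1 − rank ∂_2 = (4 − 3) − 0 = 1, and there is no ∂_2, so H_1 = Z.

Hence the Betti numbers are b_0 = 1, b_1 = 1.

b_0 = 1, b_1 = 1.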